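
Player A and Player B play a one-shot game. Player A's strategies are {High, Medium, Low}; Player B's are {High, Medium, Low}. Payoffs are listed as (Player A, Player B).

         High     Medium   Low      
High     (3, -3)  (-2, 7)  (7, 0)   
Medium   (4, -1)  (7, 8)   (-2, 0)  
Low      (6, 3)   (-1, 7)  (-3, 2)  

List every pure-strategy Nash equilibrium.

Find each player's best response to every opponent strategy; NE are the intersections.
Player A's best responses — vs High: Low (payoff 6); vs Medium: Medium (payoff 7); vs Low: High (payoff 7).
Player B's best responses — vs High: Medium (payoff 7); vs Medium: Medium (payoff 8); vs Low: Medium (payoff 7).
The only mutual best response is (Medium, Medium); neither player gains by switching there.

(Medium, Medium)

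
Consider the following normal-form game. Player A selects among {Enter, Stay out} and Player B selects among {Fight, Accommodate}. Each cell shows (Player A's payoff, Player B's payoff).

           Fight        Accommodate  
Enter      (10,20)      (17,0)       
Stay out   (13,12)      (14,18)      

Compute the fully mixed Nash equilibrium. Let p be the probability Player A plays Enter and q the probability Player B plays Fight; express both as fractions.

p = 3/13, q = 1/2

In a mixed NE each player is indifferent between their pure strategies, so the opponent's mix sets the indifference.
Player B indifferent between Fight and Accommodate: p·20 + (1−p)·12 = p·0 + (1−p)·18 ⟹ 12 + 8p = 18 + (-18)p ⟹ p = 3/13.
Player A indifferent between Enter and Stay out: q·10 + (1−q)·17 = q·13 + (1−q)·14 ⟹ 17 + (-7)q = 14 + (-1)q ⟹ q = 1/2.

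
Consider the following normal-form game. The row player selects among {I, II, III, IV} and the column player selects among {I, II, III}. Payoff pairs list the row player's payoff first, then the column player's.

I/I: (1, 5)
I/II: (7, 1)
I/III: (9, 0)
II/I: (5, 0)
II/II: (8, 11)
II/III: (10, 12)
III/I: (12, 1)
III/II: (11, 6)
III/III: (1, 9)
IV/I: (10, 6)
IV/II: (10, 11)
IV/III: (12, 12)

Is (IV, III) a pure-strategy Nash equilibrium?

Holding the column player at III: the row player gets 12 from IV, versus 9 from I, 10 from II, 1 from III. No profitable deviation for the row player.
Holding the row player at IV: the column player gets 12 from III, versus 6 from I, 11 from II. No profitable deviation for the column player either.

Yes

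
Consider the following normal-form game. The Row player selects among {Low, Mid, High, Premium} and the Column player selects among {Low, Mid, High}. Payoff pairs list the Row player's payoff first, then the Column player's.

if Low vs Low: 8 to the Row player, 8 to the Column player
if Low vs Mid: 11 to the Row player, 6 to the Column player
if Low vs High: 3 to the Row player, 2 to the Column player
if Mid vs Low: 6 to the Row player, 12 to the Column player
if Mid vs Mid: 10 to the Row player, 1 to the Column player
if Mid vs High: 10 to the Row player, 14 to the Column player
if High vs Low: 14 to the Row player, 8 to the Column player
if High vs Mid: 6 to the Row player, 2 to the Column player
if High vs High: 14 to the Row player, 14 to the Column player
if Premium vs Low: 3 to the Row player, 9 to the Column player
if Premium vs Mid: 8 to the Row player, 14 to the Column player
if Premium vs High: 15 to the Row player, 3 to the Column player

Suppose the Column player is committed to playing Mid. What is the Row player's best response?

With the Column player fixed at Mid, the Row player's payoffs are: Low → 11, Mid → 10, High → 6, Premium → 8.
The maximum is 11, achieved by Low.

Low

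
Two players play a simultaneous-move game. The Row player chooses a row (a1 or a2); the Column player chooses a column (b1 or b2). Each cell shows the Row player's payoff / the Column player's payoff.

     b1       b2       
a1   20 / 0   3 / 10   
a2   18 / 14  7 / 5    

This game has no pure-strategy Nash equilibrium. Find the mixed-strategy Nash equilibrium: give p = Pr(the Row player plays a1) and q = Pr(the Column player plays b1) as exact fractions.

Each player's mixing probability is pinned down by making the *other* player indifferent.
The Column player indifferent between b1 and b2: p·0 + (1−p)·14 = p·10 + (1−p)·5 ⟹ 14 + (-14)p = 5 + 5p ⟹ p = 9/19.
The Row player indifferent between a1 and a2: q·20 + (1−q)·3 = q·18 + (1−q)·7 ⟹ 3 + 17q = 7 + 11q ⟹ q = 2/3.

p = 9/19, q = 2/3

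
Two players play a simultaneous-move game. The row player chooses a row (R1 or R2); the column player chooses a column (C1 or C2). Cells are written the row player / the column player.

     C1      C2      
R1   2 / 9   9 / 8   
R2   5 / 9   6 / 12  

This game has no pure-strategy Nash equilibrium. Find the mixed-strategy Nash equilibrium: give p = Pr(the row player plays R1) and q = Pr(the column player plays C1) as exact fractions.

Each player's mixing probability is pinned down by making the *other* player indifferent.
The column player indifferent between C1 and C2: p·9 + (1−p)·9 = p·8 + (1−p)·12 ⟹ 9 + 0p = 12 + (-4)p ⟹ p = 3/4.
The row player indifferent between R1 and R2: q·2 + (1−q)·9 = q·5 + (1−q)·6 ⟹ 9 + (-7)q = 6 + (-1)q ⟹ q = 1/2.

p = 3/4, q = 1/2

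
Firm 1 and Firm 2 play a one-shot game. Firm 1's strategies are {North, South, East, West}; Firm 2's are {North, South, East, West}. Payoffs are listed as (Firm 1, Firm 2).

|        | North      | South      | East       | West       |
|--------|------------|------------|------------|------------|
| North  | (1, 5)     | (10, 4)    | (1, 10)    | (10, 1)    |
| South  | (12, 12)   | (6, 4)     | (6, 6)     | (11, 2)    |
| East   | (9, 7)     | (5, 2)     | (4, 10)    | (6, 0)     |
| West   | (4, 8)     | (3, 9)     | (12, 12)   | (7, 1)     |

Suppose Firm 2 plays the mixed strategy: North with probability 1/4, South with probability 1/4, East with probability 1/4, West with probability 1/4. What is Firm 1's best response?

South

Firm 1's best reply maximizes expected payoff against the mix.
North: (1/4)·1 + (1/4)·10 + (1/4)·1 + (1/4)·10 = 11/2
South: (1/4)·12 + (1/4)·6 + (1/4)·6 + (1/4)·11 = 35/4
East: (1/4)·9 + (1/4)·5 + (1/4)·4 + (1/4)·6 = 6
West: (1/4)·4 + (1/4)·3 + (1/4)·12 + (1/4)·7 = 13/2
Highest expected payoff is 35/4, from South.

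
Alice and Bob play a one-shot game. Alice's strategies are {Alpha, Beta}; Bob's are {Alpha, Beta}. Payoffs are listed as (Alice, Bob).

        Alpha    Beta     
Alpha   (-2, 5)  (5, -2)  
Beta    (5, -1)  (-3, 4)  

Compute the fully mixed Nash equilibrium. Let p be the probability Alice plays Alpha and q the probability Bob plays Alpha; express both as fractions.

p = 5/12, q = 8/15

In a mixed NE each player is indifferent between their pure strategies, so the opponent's mix sets the indifference.
Bob indifferent between Alpha and Beta: p·5 + (1−p)·(-1) = p·(-2) + (1−p)·4 ⟹ (-1) + 6p = 4 + (-6)p ⟹ p = 5/12.
Alice indifferent between Alpha and Beta: q·(-2) + (1−q)·5 = q·5 + (1−q)·(-3) ⟹ 5 + (-7)q = (-3) + 8q ⟹ q = 8/15.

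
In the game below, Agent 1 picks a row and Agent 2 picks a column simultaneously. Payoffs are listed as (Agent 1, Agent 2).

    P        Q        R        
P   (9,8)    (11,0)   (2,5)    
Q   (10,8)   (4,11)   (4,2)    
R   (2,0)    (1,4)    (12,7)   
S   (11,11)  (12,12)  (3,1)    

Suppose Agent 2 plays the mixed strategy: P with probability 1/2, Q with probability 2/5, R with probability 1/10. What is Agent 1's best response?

Agent 1's best reply maximizes expected payoff against the mix.
P: (1/2)·9 + (2/5)·11 + (1/10)·2 = 91/10
Q: (1/2)·10 + (2/5)·4 + (1/10)·4 = 7
R: (1/2)·2 + (2/5)·1 + (1/10)·12 = 13/5
S: (1/2)·11 + (2/5)·12 + (1/10)·3 = 53/5
Highest expected payoff is 53/5, from S.

S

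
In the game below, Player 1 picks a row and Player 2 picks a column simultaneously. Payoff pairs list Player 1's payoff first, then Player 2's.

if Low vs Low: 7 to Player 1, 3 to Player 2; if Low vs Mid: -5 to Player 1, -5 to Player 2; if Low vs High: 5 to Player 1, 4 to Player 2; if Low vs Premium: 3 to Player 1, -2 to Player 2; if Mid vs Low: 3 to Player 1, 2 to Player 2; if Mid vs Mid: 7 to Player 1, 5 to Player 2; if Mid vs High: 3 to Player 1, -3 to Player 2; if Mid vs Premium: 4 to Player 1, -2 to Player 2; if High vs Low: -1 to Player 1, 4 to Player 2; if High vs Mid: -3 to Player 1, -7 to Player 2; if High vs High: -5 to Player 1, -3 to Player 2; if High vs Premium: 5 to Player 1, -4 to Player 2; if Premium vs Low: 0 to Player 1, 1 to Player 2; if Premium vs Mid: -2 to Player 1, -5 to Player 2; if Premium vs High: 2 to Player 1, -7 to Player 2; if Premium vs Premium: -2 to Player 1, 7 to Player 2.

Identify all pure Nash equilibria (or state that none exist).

(Low, High) and (Mid, Mid)

A profile is a Nash equilibrium when each player is best-responding to the other.
Player 1's best responses — vs Low: Low (payoff 7); vs Mid: Mid (payoff 7); vs High: Low (payoff 5); vs Premium: High (payoff 5).
Player 2's best responses — vs Low: High (payoff 4); vs Mid: Mid (payoff 5); vs High: Low (payoff 4); vs Premium: Premium (payoff 7).
Mutual best responses occur at (Low, High) and (Mid, Mid); at each, neither player gains by switching.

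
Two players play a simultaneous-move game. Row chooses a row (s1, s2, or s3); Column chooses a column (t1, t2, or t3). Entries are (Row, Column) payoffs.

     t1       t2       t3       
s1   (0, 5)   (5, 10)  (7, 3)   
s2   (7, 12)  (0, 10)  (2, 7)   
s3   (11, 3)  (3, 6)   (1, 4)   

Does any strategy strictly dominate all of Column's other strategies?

No strictly dominant strategy

Check whether one of Column's strategies beats all alternatives regardless of what the opponent does.
t1 is not dominant: against s1, t2 gives 10 > 5.
t2 is not dominant: against s2, t1 gives 12 > 10.
t3 is not dominant: against s1, t1 gives 5 > 3.
No single strategy is best against every opponent action.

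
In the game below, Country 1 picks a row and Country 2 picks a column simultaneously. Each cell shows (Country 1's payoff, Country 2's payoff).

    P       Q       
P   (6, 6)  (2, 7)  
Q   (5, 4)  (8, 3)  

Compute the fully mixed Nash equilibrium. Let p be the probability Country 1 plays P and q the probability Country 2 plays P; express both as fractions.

Each player's mixing probability is pinned down by making the *other* player indifferent.
Country 2 indifferent between P and Q: p·6 + (1−p)·4 = p·7 + (1−p)·3 ⟹ 4 + 2p = 3 + 4p ⟹ p = 1/2.
Country 1 indifferent between P and Q: q·6 + (1−q)·2 = q·5 + (1−q)·8 ⟹ 2 + 4q = 8 + (-3)q ⟹ q = 6/7.

p = 1/2, q = 6/7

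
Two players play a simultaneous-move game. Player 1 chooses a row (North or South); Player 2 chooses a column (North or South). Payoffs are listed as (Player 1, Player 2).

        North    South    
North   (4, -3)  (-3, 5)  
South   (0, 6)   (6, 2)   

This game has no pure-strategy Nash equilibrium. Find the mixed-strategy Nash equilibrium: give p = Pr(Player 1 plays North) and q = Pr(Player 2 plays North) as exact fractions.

p = 1/3, q = 9/13

Each player's mixing probability is pinned down by making the *other* player indifferent.
Player 2 indifferent between North and South: p·(-3) + (1−p)·6 = p·5 + (1−p)·2 ⟹ 6 + (-9)p = 2 + 3p ⟹ p = 1/3.
Player 1 indifferent between North and South: q·4 + (1−q)·(-3) = q·0 + (1−q)·6 ⟹ (-3) + 7q = 6 + (-6)q ⟹ q = 9/13.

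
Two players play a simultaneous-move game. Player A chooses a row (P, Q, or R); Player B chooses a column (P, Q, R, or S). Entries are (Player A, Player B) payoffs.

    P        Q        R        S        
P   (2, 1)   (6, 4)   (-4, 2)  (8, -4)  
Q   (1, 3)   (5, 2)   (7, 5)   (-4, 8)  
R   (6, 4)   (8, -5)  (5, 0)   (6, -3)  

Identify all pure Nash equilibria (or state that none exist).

Check mutual best responses: a cell is a NE iff neither player can gain by unilaterally deviating.
Player A's best responses — vs P: R (payoff 6); vs Q: R (payoff 8); vs R: Q (payoff 7); vs S: P (payoff 8).
Player B's best responses — vs P: Q (payoff 4); vs Q: S (payoff 8); vs R: P (payoff 4).
The only mutual best response is (R, P); neither player gains by switching there.

(R, P)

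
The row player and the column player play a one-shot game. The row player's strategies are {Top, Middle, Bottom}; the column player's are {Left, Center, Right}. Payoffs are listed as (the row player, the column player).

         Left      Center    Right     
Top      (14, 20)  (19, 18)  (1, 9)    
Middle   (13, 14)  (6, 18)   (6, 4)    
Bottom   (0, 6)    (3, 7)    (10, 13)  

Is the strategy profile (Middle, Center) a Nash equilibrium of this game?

No

Holding the column player at Center: the row player gets 6 from Middle but could get 19 by switching to Top. The row player has a profitable deviation.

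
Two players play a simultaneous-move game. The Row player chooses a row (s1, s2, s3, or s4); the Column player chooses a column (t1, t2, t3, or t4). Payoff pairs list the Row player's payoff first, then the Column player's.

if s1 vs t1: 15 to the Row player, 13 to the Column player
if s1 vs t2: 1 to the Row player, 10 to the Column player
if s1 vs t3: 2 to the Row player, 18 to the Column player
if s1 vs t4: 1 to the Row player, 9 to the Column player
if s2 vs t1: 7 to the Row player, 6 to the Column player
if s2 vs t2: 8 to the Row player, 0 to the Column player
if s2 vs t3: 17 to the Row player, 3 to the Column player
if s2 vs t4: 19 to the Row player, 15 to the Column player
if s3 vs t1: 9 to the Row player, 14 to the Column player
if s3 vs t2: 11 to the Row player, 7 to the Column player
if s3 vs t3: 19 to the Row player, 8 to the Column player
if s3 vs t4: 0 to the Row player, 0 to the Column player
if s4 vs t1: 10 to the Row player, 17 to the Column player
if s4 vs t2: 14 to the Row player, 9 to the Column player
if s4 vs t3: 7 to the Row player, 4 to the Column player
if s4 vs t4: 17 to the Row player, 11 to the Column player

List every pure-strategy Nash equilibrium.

Find each player's best response to every opponent strategy; NE are the intersections.
The Row player's best responses — vs t1: s1 (payoff 15); vs t2: s4 (payoff 14); vs t3: s3 (payoff 19); vs t4: s2 (payoff 19).
The Column player's best responses — vs s1: t3 (payoff 18); vs s2: t4 (payoff 15); vs s3: t1 (payoff 14); vs s4: t1 (payoff 17).
The only mutual best response is (s2, t4); neither player gains by switching there.

(s2, t4)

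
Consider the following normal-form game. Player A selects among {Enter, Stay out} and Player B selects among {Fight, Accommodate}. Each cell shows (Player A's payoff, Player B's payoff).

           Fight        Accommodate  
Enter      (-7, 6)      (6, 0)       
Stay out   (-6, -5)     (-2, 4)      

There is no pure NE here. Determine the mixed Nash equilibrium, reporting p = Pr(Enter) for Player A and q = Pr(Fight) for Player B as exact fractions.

In a mixed NE each player is indifferent between their pure strategies, so the opponent's mix sets the indifference.
Player B indifferent between Fight and Accommodate: p·6 + (1−p)·(-5) = p·0 + (1−p)·4 ⟹ (-5) + 11p = 4 + (-4)p ⟹ p = 3/5.
Player A indifferent between Enter and Stay out: q·(-7) + (1−q)·6 = q·(-6) + (1−q)·(-2) ⟹ 6 + (-13)q = (-2) + (-4)q ⟹ q = 8/9.

p = 3/5, q = 8/9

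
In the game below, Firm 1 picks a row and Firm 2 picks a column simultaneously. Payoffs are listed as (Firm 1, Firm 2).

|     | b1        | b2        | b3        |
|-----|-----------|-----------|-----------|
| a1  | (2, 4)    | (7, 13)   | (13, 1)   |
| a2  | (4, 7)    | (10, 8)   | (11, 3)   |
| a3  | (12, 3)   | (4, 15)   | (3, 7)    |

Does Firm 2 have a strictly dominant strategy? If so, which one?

Check whether one of Firm 2's strategies beats all alternatives regardless of what the opponent does.
b2 strictly dominates: vs a1: 13 > each of {4, 1}; vs a2: 8 > each of {7, 3}; vs a3: 15 > each of {3, 7}.

b2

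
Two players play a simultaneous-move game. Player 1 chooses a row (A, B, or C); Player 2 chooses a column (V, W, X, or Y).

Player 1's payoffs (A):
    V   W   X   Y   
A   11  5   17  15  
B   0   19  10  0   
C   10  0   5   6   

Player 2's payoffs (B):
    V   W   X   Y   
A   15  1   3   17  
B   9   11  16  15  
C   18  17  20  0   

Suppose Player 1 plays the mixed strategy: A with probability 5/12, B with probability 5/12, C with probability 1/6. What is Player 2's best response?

Y

Player 2's best reply maximizes expected payoff against the mix.
V: (5/12)·15 + (5/12)·9 + (1/6)·18 = 13
W: (5/12)·1 + (5/12)·11 + (1/6)·17 = 47/6
X: (5/12)·3 + (5/12)·16 + (1/6)·20 = 45/4
Y: (5/12)·17 + (5/12)·15 + (1/6)·0 = 40/3
Highest expected payoff is 40/3, from Y.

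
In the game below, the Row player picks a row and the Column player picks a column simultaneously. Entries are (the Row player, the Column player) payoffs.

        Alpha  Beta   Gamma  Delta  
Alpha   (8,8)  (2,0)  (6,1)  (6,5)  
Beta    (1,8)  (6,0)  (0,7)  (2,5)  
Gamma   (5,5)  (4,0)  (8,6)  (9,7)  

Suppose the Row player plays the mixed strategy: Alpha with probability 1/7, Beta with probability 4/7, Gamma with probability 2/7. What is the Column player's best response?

Compute the Column player's expected payoff from each pure strategy against the given mix.
Alpha: (1/7)·8 + (4/7)·8 + (2/7)·5 = 50/7
Beta: (1/7)·0 + (4/7)·0 + (2/7)·0 = 0
Gamma: (1/7)·1 + (4/7)·7 + (2/7)·6 = 41/7
Delta: (1/7)·5 + (4/7)·5 + (2/7)·7 = 39/7
Highest expected payoff is 50/7, from Alpha.

Alpha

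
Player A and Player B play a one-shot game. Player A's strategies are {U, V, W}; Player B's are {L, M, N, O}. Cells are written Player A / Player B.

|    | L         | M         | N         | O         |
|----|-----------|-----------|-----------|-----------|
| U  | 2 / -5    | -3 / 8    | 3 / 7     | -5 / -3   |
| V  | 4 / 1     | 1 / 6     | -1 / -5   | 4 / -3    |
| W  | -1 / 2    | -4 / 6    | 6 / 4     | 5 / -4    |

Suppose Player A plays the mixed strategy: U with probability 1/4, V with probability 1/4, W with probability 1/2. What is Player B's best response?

Player B's best reply maximizes expected payoff against the mix.
L: (1/4)·(-5) + (1/4)·1 + (1/2)·2 = 0
M: (1/4)·8 + (1/4)·6 + (1/2)·6 = 13/2
N: (1/4)·7 + (1/4)·(-5) + (1/2)·4 = 5/2
O: (1/4)·(-3) + (1/4)·(-3) + (1/2)·(-4) = -7/2
Highest expected payoff is 13/2, from M.

M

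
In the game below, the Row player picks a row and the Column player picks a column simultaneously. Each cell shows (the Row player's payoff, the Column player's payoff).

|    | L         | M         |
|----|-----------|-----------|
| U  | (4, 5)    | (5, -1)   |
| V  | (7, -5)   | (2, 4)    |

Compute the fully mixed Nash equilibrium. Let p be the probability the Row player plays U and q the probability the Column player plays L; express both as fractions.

Each player's mixing probability is pinned down by making the *other* player indifferent.
The Column player indifferent between L and M: p·5 + (1−p)·(-5) = p·(-1) + (1−p)·4 ⟹ (-5) + 10p = 4 + (-5)p ⟹ p = 3/5.
The Row player indifferent between U and V: q·4 + (1−q)·5 = q·7 + (1−q)·2 ⟹ 5 + (-1)q = 2 + 5q ⟹ q = 1/2.

p = 3/5, q = 1/2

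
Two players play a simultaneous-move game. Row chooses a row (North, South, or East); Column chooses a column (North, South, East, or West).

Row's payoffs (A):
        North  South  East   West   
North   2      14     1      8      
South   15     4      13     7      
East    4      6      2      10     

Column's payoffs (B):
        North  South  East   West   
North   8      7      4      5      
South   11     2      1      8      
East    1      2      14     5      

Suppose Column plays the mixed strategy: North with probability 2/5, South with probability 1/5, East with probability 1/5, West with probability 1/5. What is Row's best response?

South

Row's best reply maximizes expected payoff against the mix.
North: (2/5)·2 + (1/5)·14 + (1/5)·1 + (1/5)·8 = 27/5
South: (2/5)·15 + (1/5)·4 + (1/5)·13 + (1/5)·7 = 54/5
East: (2/5)·4 + (1/5)·6 + (1/5)·2 + (1/5)·10 = 26/5
Highest expected payoff is 54/5, from South.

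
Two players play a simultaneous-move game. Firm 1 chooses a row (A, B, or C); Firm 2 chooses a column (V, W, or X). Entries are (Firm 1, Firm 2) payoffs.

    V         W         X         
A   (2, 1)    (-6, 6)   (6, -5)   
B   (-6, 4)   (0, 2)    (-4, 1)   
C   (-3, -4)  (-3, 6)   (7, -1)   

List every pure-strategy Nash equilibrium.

None

Find each player's best response to every opponent strategy; NE are the intersections.
Firm 1's best responses — vs V: A (payoff 2); vs W: B (payoff 0); vs X: C (payoff 7).
Firm 2's best responses — vs A: W (payoff 6); vs B: V (payoff 4); vs C: W (payoff 6).
No cell has both players best-responding. For instance, Firm 1's best reply to X is C, but against C Firm 2 prefers W over X.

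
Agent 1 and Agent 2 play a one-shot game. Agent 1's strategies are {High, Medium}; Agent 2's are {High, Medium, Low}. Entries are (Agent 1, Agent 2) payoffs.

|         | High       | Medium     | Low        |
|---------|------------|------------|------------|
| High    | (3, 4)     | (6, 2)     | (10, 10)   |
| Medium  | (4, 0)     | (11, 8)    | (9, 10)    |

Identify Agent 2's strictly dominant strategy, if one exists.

A strategy is strictly dominant if it gives Agent 2 a strictly higher payoff than every other strategy, against every choice by the opponent.
Low strictly dominates: vs High: 10 > each of {4, 2}; vs Medium: 10 > each of {0, 8}.

Low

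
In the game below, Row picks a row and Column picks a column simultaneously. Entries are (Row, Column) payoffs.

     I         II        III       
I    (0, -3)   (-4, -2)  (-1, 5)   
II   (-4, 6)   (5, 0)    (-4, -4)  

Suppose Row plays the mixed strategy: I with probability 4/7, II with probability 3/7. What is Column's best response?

III

Column's best reply maximizes expected payoff against the mix.
I: (4/7)·(-3) + (3/7)·6 = 6/7
II: (4/7)·(-2) + (3/7)·0 = -8/7
III: (4/7)·5 + (3/7)·(-4) = 8/7
Highest expected payoff is 8/7, from III.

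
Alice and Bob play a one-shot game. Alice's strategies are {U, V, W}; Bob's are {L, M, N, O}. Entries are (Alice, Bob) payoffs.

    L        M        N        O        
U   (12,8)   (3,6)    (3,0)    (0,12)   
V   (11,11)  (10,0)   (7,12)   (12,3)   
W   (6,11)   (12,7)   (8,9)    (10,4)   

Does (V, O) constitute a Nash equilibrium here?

Holding Bob at O: Alice gets 12 from V, versus 0 from U, 10 from W. No profitable deviation for Alice.
Holding Alice at V: Bob gets 3 from O but could get 12 by switching to N. Bob has a profitable deviation.

No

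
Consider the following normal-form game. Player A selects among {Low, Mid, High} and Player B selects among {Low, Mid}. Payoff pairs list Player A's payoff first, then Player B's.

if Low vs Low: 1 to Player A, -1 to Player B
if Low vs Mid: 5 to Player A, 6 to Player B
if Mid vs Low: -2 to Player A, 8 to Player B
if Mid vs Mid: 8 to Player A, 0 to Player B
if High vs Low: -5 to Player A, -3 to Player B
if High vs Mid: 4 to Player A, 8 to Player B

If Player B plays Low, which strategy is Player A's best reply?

Low

With Player B fixed at Low, Player A's payoffs are: Low → 1, Mid → -2, High → -5.
The maximum is 1, achieved by Low.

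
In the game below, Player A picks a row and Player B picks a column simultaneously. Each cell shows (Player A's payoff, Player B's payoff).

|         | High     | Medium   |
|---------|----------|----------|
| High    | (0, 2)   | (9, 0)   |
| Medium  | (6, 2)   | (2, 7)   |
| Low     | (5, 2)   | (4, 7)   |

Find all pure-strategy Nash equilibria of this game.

A profile is a Nash equilibrium when each player is best-responding to the other.
Player A's best responses — vs High: Medium (payoff 6); vs Medium: High (payoff 9).
Player B's best responses — vs High: High (payoff 2); vs Medium: Medium (payoff 7); vs Low: Medium (payoff 7).
No cell has both players best-responding. For instance, Player A's best reply to High is Medium, but against Medium Player B prefers Medium over High.

There is no pure-strategy Nash equilibrium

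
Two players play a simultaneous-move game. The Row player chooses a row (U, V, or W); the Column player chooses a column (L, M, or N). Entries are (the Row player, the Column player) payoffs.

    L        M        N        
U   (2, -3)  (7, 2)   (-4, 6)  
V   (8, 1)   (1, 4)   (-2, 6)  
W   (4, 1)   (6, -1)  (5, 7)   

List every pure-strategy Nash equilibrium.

(W, N)

Find each player's best response to every opponent strategy; NE are the intersections.
The Row player's best responses — vs L: V (payoff 8); vs M: U (payoff 7); vs N: W (payoff 5).
The Column player's best responses — vs U: N (payoff 6); vs V: N (payoff 6); vs W: N (payoff 7).
The only mutual best response is (W, N); neither player gains by switching there.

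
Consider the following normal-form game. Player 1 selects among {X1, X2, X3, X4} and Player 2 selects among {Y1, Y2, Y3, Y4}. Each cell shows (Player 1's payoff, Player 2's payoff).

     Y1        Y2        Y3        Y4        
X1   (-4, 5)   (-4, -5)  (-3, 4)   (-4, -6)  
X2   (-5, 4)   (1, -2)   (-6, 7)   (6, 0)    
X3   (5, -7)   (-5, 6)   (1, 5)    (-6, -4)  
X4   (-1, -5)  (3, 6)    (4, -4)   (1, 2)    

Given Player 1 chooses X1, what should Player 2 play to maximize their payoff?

With Player 1 fixed at X1, Player 2's payoffs are: Y1 → 5, Y2 → -5, Y3 → 4, Y4 → -6.
The maximum is 5, achieved by Y1.

Y1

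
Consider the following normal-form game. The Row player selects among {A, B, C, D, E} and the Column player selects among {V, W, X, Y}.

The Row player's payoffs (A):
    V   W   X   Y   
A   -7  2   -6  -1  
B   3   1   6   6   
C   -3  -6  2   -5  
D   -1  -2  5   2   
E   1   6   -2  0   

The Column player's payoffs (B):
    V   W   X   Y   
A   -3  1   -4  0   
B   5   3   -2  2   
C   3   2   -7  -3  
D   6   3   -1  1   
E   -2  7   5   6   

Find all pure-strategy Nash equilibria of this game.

(B, V) and (E, W)

A profile is a Nash equilibrium when each player is best-responding to the other.
The Row player's best responses — vs V: B (payoff 3); vs W: E (payoff 6); vs X: B (payoff 6); vs Y: B (payoff 6).
The Column player's best responses — vs A: W (payoff 1); vs B: V (payoff 5); vs C: V (payoff 3); vs D: V (payoff 6); vs E: W (payoff 7).
Mutual best responses occur at (B, V) and (E, W); at each, neither player gains by switching.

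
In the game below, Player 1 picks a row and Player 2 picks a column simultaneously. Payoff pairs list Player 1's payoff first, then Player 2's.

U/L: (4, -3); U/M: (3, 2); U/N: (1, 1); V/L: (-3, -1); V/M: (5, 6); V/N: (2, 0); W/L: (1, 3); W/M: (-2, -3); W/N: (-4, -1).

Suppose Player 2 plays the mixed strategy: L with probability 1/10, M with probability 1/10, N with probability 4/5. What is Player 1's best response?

Compute Player 1's expected payoff from each pure strategy against the given mix.
U: (1/10)·4 + (1/10)·3 + (4/5)·1 = 3/2
V: (1/10)·(-3) + (1/10)·5 + (4/5)·2 = 9/5
W: (1/10)·1 + (1/10)·(-2) + (4/5)·(-4) = -33/10
Highest expected payoff is 9/5, from V.

V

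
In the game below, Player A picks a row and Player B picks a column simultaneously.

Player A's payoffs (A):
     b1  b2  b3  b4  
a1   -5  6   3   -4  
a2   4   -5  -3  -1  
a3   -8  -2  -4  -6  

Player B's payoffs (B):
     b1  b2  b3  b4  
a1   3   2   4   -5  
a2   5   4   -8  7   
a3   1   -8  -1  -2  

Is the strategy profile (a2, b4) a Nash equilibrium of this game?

Holding Player B at b4: Player A gets -1 from a2, versus -4 from a1, -6 from a3. No profitable deviation for Player A.
Holding Player A at a2: Player B gets 7 from b4, versus 5 from b1, 4 from b2, -8 from b3. No profitable deviation for Player B either.

Yes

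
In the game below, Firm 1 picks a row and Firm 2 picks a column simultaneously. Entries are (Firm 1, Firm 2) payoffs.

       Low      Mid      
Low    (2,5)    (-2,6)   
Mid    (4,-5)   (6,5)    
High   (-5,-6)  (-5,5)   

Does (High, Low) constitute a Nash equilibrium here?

Holding Firm 2 at Low: Firm 1 gets -5 from High but could get 4 by switching to Mid. Firm 1 has a profitable deviation.

No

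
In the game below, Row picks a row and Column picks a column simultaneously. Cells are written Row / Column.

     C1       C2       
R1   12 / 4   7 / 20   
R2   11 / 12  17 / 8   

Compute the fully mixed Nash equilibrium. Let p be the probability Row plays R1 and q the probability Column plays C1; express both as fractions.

p = 1/5, q = 10/11

In a mixed NE each player is indifferent between their pure strategies, so the opponent's mix sets the indifference.
Column indifferent between C1 and C2: p·4 + (1−p)·12 = p·20 + (1−p)·8 ⟹ 12 + (-8)p = 8 + 12p ⟹ p = 1/5.
Row indifferent between R1 and R2: q·12 + (1−q)·7 = q·11 + (1−q)·17 ⟹ 7 + 5q = 17 + (-6)q ⟹ q = 10/11.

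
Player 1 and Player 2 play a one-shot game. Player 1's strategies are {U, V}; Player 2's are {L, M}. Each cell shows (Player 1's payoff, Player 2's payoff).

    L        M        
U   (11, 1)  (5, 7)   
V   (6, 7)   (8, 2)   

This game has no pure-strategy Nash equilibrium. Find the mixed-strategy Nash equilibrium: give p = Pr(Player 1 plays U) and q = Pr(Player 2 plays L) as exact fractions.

p = 5/11, q = 3/8

In a mixed NE each player is indifferent between their pure strategies, so the opponent's mix sets the indifference.
Player 2 indifferent between L and M: p·1 + (1−p)·7 = p·7 + (1−p)·2 ⟹ 7 + (-6)p = 2 + 5p ⟹ p = 5/11.
Player 1 indifferent between U and V: q·11 + (1−q)·5 = q·6 + (1−q)·8 ⟹ 5 + 6q = 8 + (-2)q ⟹ q = 3/8.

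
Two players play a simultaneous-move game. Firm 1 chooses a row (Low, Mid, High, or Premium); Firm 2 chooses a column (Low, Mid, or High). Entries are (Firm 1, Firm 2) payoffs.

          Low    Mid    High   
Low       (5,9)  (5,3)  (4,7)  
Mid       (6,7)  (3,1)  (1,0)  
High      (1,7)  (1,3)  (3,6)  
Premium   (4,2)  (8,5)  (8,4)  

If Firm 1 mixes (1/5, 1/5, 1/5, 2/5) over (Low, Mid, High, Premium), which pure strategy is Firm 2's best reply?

Compute Firm 2's expected payoff from each pure strategy against the given mix.
Low: (1/5)·9 + (1/5)·7 + (1/5)·7 + (2/5)·2 = 27/5
Mid: (1/5)·3 + (1/5)·1 + (1/5)·3 + (2/5)·5 = 17/5
High: (1/5)·7 + (1/5)·0 + (1/5)·6 + (2/5)·4 = 21/5
Highest expected payoff is 27/5, from Low.

Low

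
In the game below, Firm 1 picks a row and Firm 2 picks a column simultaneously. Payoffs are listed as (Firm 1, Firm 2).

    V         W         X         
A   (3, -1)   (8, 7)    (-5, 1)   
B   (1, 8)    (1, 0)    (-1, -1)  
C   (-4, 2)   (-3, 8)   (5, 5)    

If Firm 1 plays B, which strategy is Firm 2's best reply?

V

With Firm 1 fixed at B, Firm 2's payoffs are: V → 8, W → 0, X → -1.
The maximum is 8, achieved by V.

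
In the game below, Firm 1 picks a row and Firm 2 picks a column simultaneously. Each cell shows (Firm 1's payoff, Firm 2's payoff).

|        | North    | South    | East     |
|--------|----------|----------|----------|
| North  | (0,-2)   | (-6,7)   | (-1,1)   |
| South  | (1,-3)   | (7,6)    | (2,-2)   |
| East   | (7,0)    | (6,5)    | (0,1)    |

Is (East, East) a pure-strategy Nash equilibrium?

No

Holding Firm 2 at East: Firm 1 gets 0 from East but could get 2 by switching to South. Firm 1 has a profitable deviation.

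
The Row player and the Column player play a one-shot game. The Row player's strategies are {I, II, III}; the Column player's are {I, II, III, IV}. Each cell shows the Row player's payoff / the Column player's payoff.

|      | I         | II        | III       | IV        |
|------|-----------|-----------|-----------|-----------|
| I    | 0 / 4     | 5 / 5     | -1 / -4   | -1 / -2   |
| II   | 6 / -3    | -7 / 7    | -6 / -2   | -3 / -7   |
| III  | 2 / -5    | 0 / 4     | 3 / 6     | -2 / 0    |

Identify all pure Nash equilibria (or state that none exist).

A profile is a Nash equilibrium when each player is best-responding to the other.
The Row player's best responses — vs I: II (payoff 6); vs II: I (payoff 5); vs III: III (payoff 3); vs IV: I (payoff -1).
The Column player's best responses — vs I: II (payoff 5); vs II: II (payoff 7); vs III: III (payoff 6).
Mutual best responses occur at (I, II) and (III, III); at each, neither player gains by switching.

(I, II) and (III, III)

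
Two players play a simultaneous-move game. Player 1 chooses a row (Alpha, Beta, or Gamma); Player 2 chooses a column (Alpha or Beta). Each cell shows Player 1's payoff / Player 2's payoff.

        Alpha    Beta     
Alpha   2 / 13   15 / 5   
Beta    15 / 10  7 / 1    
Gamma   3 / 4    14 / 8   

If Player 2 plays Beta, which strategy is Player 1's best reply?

With Player 2 fixed at Beta, Player 1's payoffs are: Alpha → 15, Beta → 7, Gamma → 14.
The maximum is 15, achieved by Alpha.

Alpha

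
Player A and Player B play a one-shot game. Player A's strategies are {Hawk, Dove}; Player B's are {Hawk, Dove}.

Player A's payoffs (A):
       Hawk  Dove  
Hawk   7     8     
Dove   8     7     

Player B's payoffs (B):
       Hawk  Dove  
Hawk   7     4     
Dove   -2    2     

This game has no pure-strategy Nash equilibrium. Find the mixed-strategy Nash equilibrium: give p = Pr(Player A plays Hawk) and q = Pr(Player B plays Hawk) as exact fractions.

In a mixed NE each player is indifferent between their pure strategies, so the opponent's mix sets the indifference.
Player B indifferent between Hawk and Dove: p·7 + (1−p)·(-2) = p·4 + (1−p)·2 ⟹ (-2) + 9p = 2 + 2p ⟹ p = 4/7.
Player A indifferent between Hawk and Dove: q·7 + (1−q)·8 = q·8 + (1−q)·7 ⟹ 8 + (-1)q = 7 + 1q ⟹ q = 1/2.

p = 4/7, q = 1/2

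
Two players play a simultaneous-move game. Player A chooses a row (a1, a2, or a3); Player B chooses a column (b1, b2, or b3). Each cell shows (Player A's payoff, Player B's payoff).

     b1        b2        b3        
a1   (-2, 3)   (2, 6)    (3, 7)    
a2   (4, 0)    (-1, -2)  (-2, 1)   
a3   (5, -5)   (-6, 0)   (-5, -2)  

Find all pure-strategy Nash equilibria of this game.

(a1, b3)

Find each player's best response to every opponent strategy; NE are the intersections.
Player A's best responses — vs b1: a3 (payoff 5); vs b2: a1 (payoff 2); vs b3: a1 (payoff 3).
Player B's best responses — vs a1: b3 (payoff 7); vs a2: b3 (payoff 1); vs a3: b2 (payoff 0).
The only mutual best response is (a1, b3); neither player gains by switching there.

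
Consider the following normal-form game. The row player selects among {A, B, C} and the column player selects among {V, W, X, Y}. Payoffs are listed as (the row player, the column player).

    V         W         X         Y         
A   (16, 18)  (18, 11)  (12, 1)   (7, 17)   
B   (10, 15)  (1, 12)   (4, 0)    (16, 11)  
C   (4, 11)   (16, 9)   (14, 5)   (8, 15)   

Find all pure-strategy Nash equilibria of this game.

(A, V)

Check mutual best responses: a cell is a NE iff neither player can gain by unilaterally deviating.
The row player's best responses — vs V: A (payoff 16); vs W: A (payoff 18); vs X: C (payoff 14); vs Y: B (payoff 16).
The column player's best responses — vs A: V (payoff 18); vs B: V (payoff 15); vs C: Y (payoff 15).
The only mutual best response is (A, V); neither player gains by switching there.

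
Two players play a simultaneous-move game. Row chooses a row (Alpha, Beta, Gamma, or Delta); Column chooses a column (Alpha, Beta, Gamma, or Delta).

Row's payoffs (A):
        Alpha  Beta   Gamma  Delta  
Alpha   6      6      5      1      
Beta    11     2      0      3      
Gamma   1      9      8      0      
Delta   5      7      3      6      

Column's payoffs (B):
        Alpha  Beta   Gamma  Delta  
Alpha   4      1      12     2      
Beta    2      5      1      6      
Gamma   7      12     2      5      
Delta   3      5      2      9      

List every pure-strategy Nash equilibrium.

Find each player's best response to every opponent strategy; NE are the intersections.
Row's best responses — vs Alpha: Beta (payoff 11); vs Beta: Gamma (payoff 9); vs Gamma: Gamma (payoff 8); vs Delta: Delta (payoff 6).
Column's best responses — vs Alpha: Gamma (payoff 12); vs Beta: Delta (payoff 6); vs Gamma: Beta (payoff 12); vs Delta: Delta (payoff 9).
Mutual best responses occur at (Gamma, Beta) and (Delta, Delta); at each, neither player gains by switching.

(Gamma, Beta) and (Delta, Delta)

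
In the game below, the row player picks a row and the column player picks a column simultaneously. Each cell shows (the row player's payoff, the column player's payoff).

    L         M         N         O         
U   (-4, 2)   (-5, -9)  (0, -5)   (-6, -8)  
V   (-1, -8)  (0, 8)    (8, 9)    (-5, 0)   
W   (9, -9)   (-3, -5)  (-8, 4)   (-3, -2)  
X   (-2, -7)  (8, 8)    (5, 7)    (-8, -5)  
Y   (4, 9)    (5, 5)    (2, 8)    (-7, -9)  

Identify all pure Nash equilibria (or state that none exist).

(V, N) and (X, M)

Check mutual best responses: a cell is a NE iff neither player can gain by unilaterally deviating.
The row player's best responses — vs L: W (payoff 9); vs M: X (payoff 8); vs N: V (payoff 8); vs O: W (payoff -3).
The column player's best responses — vs U: L (payoff 2); vs V: N (payoff 9); vs W: N (payoff 4); vs X: M (payoff 8); vs Y: L (payoff 9).
Mutual best responses occur at (V, N) and (X, M); at each, neither player gains by switching.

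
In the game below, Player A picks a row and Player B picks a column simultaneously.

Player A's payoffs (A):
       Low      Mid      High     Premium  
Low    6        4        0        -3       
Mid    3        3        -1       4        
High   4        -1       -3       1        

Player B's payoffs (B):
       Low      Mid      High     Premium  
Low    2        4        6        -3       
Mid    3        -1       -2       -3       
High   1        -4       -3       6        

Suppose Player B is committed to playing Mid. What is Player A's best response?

Low

With Player B fixed at Mid, Player A's payoffs are: Low → 4, Mid → 3, High → -1.
The maximum is 4, achieved by Low.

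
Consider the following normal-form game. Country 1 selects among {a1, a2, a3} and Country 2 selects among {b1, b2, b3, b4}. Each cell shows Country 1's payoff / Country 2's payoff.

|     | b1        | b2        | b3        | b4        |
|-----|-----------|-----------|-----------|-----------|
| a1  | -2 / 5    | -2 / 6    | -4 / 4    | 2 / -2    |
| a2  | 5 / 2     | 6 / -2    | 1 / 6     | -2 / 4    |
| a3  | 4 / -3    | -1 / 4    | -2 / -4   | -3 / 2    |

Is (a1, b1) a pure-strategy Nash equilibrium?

No

Holding Country 2 at b1: Country 1 gets -2 from a1 but could get 5 by switching to a2. Country 1 has a profitable deviation.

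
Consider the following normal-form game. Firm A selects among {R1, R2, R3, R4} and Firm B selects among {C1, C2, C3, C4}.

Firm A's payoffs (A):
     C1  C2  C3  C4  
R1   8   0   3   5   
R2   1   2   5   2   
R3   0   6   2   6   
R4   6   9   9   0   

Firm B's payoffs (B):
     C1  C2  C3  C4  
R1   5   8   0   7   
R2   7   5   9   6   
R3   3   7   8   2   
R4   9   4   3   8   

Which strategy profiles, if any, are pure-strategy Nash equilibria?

Find each player's best response to every opponent strategy; NE are the intersections.
Firm A's best responses — vs C1: R1 (payoff 8); vs C2: R4 (payoff 9); vs C3: R4 (payoff 9); vs C4: R3 (payoff 6).
Firm B's best responses — vs R1: C2 (payoff 8); vs R2: C3 (payoff 9); vs R3: C3 (payoff 8); vs R4: C1 (payoff 9).
No cell has both players best-responding. For instance, Firm A's best reply to C3 is R4, but against R4 Firm B prefers C1 over C3.

No pure-strategy Nash equilibrium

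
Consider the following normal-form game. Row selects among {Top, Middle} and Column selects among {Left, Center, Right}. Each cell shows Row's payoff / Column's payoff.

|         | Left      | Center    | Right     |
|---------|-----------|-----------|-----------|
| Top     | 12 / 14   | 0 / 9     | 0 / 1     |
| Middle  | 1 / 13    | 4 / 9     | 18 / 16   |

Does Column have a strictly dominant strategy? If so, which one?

No strictly dominant strategy

A strategy is strictly dominant if it gives Column a strictly higher payoff than every other strategy, against every choice by the opponent.
Left is not dominant: against Middle, Right gives 16 > 13.
Center is not dominant: against Top, Left gives 14 > 9.
Right is not dominant: against Top, Left gives 14 > 1.
No single strategy is best against every opponent action.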